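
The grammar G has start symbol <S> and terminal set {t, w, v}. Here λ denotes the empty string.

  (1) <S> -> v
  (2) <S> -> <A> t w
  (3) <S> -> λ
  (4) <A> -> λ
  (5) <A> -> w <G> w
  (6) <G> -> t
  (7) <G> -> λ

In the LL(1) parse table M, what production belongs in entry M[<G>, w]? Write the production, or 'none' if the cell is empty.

FIRST(<A>) = {λ, w}
FIRST(<G>) = {λ, t}
FIRST(<S>) = {λ, t, v, w}  (via <A> t w)
FOLLOW(<S>) includes $ since <S> is the start symbol.
FOLLOW(<G>): in <A>->w <G> w, <G> is followed by w with FIRST {w}. Thus FOLLOW(<G>) = {w}.
For <G> -> t: FIRST(t) = {t}, so it goes in M[<G>, t] for t ∈ {t}.
For <G> -> λ: FIRST(λ) = {λ}, so it goes in M[<G>, t] for t ∈ {}; since λ ∈ FIRST, also for every t ∈ FOLLOW(<G>) = {w}.

<G> -> λ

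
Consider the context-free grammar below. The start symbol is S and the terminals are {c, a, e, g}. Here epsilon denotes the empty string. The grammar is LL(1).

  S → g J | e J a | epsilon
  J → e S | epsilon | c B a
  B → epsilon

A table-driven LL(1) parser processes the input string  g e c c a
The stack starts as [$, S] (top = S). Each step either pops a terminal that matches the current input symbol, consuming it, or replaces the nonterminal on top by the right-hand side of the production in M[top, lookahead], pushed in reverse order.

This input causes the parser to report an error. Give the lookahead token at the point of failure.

step 1: stack=$ S  input=g e c c a $  — expand S → g J
step 2: stack=$ J g  input=g e c c a $  — match g
step 3: stack=$ J  input=e c c a $  — expand J → e S
step 4: stack=$ S e  input=e c c a $  — match e
step 5: stack=$ S  input=c c a $  — error: M[S, c] is empty

c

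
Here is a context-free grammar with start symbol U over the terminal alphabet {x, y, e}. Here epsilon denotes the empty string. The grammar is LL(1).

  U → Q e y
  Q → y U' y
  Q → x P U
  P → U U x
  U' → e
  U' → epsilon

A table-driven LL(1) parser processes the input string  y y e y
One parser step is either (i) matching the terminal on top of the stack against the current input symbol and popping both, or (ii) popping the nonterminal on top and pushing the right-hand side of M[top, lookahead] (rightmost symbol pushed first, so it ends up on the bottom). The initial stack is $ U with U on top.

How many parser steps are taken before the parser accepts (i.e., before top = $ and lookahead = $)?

7

     Stack         Input      Action
  1  $ U           y y e y $  expand U → Q e y
  2  $ y e Q       y y e y $  expand Q → y U' y
  3  $ y e y U' y  y y e y $  match y
  4  $ y e y U'    y e y $    expand U' → epsilon
  5  $ y e y       y e y $    match y
  6  $ y e         e y $      match e
  7  $ y           y $        match y
Accept reached after 7 steps.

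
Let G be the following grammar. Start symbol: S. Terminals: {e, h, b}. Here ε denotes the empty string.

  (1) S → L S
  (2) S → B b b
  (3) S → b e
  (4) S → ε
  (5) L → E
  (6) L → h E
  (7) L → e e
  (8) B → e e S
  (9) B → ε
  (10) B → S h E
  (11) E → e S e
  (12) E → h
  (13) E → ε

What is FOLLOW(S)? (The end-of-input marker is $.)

FIRST(E) = {ε, e, h}
FIRST(L) = {ε, e, h}  (via E)
FIRST(S) = {ε, b, e, h}  (via L S, B b b)
FIRST(B) = {ε, b, e, h}  (via S h E)
FOLLOW(S) includes $ since S is the start symbol.
FOLLOW(B): in S→B b b, B is followed by b b with FIRST {b}. Thus FOLLOW(B) = {b}.
FOLLOW(S): in S→L S, the suffix after S is empty (adds nothing new); in B→e e S, the suffix after S is empty, so FOLLOW(S) ⊇ FOLLOW(B) = {b}; in B→S h E, S is followed by h E with FIRST {h}; in E→e S e, S is followed by e with FIRST {e}. Thus FOLLOW(S) = {$, b, e, h}.
FOLLOW(L): in S→L S, L is followed by S with FIRST {ε, b, e, h}; in S→L S, the suffix after L is nullable, so FOLLOW(L) ⊇ FOLLOW(S) = {$, b, e, h}. Thus FOLLOW(L) = {$, b, e, h}.
FOLLOW(E): in L→E, the suffix after E is empty, so FOLLOW(E) ⊇ FOLLOW(L) = {$, b, e, h}; in L→h E, the suffix after E is empty, so FOLLOW(E) ⊇ FOLLOW(L) = {$, b, e, h}; in B→S h E, the suffix after E is empty, so FOLLOW(E) ⊇ FOLLOW(B) = {b}. Thus FOLLOW(E) = {$, b, e, h}.

{$, b, e, h}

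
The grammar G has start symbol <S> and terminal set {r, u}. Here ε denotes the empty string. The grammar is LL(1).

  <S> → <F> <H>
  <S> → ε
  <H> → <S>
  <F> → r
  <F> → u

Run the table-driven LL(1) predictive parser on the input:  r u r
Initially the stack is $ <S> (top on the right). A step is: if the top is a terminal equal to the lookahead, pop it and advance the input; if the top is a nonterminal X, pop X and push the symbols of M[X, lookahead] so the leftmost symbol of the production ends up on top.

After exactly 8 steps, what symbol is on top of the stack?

<S>

step 1: stack=$ <S>  input=r u r $  — expand <S> → <F> <H>
step 2: stack=$ <H> <F>  input=r u r $  — expand <F> → r
step 3: stack=$ <H> r  input=r u r $  — match r
step 4: stack=$ <H>  input=u r $  — expand <H> → <S>
step 5: stack=$ <S>  input=u r $  — expand <S> → <F> <H>
step 6: stack=$ <H> <F>  input=u r $  — expand <F> → u
step 7: stack=$ <H> u  input=u r $  — match u
step 8: stack=$ <H>  input=r $  — expand <H> → <S>
Stack after step 8: $ <S> (top = <S>).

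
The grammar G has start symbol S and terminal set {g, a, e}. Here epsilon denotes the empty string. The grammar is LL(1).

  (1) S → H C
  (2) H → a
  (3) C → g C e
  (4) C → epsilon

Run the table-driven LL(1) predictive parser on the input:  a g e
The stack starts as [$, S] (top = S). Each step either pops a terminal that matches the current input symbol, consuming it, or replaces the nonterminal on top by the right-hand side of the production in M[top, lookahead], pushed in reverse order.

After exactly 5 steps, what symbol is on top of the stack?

step 1: stack=$ S  input=a g e $  — expand S → H C
step 2: stack=$ C H  input=a g e $  — expand H → a
step 3: stack=$ C a  input=a g e $  — match a
step 4: stack=$ C  input=g e $  — expand C → g C e
step 5: stack=$ e C g  input=g e $  — match g
Stack after step 5: $ e C (top = C).

C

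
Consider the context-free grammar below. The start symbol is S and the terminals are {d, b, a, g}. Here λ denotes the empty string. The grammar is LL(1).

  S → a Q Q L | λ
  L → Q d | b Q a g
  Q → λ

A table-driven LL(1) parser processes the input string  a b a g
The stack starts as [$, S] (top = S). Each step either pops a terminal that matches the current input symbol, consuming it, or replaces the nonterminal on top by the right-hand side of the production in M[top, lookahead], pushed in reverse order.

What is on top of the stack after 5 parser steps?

b

     Stack      Input      Action
  1  $ S        a b a g $  expand S → a Q Q L
  2  $ L Q Q a  a b a g $  match a
  3  $ L Q Q    b a g $    expand Q → λ
  4  $ L Q      b a g $    expand Q → λ
  5  $ L        b a g $    expand L → b Q a g
Stack after step 5: $ g a Q b (top = b).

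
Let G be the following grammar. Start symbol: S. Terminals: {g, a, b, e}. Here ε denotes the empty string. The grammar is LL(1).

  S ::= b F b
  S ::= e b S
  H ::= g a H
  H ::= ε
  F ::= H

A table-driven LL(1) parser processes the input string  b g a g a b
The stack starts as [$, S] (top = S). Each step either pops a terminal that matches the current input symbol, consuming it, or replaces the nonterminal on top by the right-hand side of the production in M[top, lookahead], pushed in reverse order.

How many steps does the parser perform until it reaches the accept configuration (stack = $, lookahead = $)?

11

      Stack      Input          Action
   1  $ S        b g a g a b $  expand S ::= b F b
   2  $ b F b    b g a g a b $  match b
   3  $ b F      g a g a b $    expand F ::= H
   4  $ b H      g a g a b $    expand H ::= g a H
   5  $ b H a g  g a g a b $    match g
   6  $ b H a    a g a b $      match a
   7  $ b H      g a b $        expand H ::= g a H
   8  $ b H a g  g a b $        match g
   9  $ b H a    a b $          match a
  10  $ b H      b $            expand H ::= ε
  11  $ b        b $            match b
Accept reached after 11 steps.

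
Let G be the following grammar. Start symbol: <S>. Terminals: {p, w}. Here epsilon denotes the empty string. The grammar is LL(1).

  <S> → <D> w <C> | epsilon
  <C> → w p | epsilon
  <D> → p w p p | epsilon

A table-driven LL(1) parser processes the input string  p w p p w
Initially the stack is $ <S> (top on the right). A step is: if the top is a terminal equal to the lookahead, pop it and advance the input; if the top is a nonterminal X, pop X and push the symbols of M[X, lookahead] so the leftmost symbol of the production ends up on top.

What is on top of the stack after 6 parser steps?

     Stack            Input        Action
  1  $ <S>            p w p p w $  expand <S> → <D> w <C>
  2  $ <C> w <D>      p w p p w $  expand <D> → p w p p
  3  $ <C> w p p w p  p w p p w $  match p
  4  $ <C> w p p w    w p p w $    match w
  5  $ <C> w p p      p p w $      match p
  6  $ <C> w p        p w $        match p
Stack after step 6: $ <C> w (top = w).

w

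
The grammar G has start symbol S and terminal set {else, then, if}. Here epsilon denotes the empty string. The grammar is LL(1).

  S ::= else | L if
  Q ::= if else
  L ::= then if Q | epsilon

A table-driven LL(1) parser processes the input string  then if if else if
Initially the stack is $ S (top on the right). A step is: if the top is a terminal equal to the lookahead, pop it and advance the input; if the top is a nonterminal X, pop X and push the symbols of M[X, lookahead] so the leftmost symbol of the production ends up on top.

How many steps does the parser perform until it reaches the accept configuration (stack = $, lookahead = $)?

8

step 1: stack=$ S  input=then if if else if $  — expand S ::= L if
step 2: stack=$ if L  input=then if if else if $  — expand L ::= then if Q
step 3: stack=$ if Q if then  input=then if if else if $  — match then
step 4: stack=$ if Q if  input=if if else if $  — match if
step 5: stack=$ if Q  input=if else if $  — expand Q ::= if else
step 6: stack=$ if else if  input=if else if $  — match if
step 7: stack=$ if else  input=else if $  — match else
step 8: stack=$ if  input=if $  — match if
Accept reached after 8 steps.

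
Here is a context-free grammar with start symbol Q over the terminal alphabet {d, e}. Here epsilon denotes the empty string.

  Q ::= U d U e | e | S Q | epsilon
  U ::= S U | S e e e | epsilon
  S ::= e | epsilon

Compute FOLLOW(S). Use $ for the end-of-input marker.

{$, d, e}

FIRST(S) = {epsilon, e}
FIRST(U) = {epsilon, e}  (via S U, S e e e)
FIRST(Q) = {epsilon, d, e}  (via U d U e, S Q)
FOLLOW(Q) includes $ since Q is the start symbol.
FOLLOW(Q): in Q::=S Q, the suffix after Q is empty (adds nothing new). Thus FOLLOW(Q) = {$}.
FOLLOW(U): in Q::=U d U e (occurrence 1), U is followed by d U e with FIRST {d}; in Q::=U d U e (occurrence 2), U is followed by e with FIRST {e}; in U::=S U, the suffix after U is empty (adds nothing new). Thus FOLLOW(U) = {d, e}.
FOLLOW(S): in Q::=S Q, S is followed by Q with FIRST {epsilon, d, e}; in Q::=S Q, the suffix after S is nullable, so FOLLOW(S) ⊇ FOLLOW(Q) = {$}; in U::=S U, S is followed by U with FIRST {epsilon, e}; in U::=S U, the suffix after S is nullable, so FOLLOW(S) ⊇ FOLLOW(U) = {d, e}; in U::=S e e e, S is followed by e e e with FIRST {e}. Thus FOLLOW(S) = {$, d, e}.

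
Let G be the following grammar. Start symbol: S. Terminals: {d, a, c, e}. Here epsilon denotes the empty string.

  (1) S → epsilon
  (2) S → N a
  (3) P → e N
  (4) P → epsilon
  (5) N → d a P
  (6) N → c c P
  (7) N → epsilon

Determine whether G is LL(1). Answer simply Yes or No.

FIRST(S) = {epsilon, a, c, d}
FIRST(P) = {epsilon, e}
FIRST(N) = {epsilon, c, d}
FOLLOW(S) = {$}
FOLLOW(P) = {a}
FOLLOW(N) = {a}
Each cell of M receives at most one production.

Yes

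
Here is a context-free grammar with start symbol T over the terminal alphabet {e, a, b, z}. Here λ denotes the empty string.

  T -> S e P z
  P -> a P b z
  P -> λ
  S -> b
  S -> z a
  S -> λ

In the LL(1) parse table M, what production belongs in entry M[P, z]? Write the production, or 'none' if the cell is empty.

P -> λ

FIRST(P): from P->a P b z we get {a}; from P->λ we get {λ}. So FIRST(P) = {λ, a}.
FIRST(S): from S->b we get {b}; from S->z a we get {z}; from S->λ we get {λ}. So FIRST(S) = {λ, b, z}.
FIRST(T): from T->S e P z we get {b, e, z}. So FIRST(T) = {b, e, z}.
FOLLOW(T) includes $ since T is the start symbol.
FOLLOW(P): in T->S e P z, P is followed by z with FIRST {z}; in P->a P b z, P is followed by b z with FIRST {b}. Thus FOLLOW(P) = {b, z}.
For P -> a P b z: FIRST(a P b z) = {a}, so it goes in M[P, t] for t ∈ {a}.
For P -> λ: FIRST(λ) = {λ}, so it goes in M[P, t] for t ∈ {}; since λ ∈ FIRST, also for every t ∈ FOLLOW(P) = {b, z}.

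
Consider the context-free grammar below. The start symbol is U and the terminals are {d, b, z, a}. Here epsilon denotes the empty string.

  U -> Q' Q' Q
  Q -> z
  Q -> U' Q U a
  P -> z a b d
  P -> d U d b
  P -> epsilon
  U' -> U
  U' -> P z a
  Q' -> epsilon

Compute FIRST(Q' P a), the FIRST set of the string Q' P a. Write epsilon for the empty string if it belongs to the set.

FIRST(P) = {epsilon, d, z}
FIRST(Q') = {epsilon}
FIRST(U) = {d, z}  (via Q' Q' Q)
FIRST(U') = {d, z}  (via U, P z a)
FIRST(Q) = {d, z}  (via U' Q U a)
FIRST(Q' P a): take FIRST of each symbol in turn, carrying on past any symbol whose FIRST contains epsilon; result {a, d, z}.

{a, d, z}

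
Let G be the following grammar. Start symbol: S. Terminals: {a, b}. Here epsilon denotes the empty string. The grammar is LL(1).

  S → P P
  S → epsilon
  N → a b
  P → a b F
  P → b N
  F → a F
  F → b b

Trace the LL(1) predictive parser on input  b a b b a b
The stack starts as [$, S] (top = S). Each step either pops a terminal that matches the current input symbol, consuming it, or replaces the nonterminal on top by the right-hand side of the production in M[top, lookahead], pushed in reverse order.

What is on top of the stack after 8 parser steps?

N

     Stack    Input          Action
  1  $ S      b a b b a b $  expand S → P P
  2  $ P P    b a b b a b $  expand P → b N
  3  $ P N b  b a b b a b $  match b
  4  $ P N    a b b a b $    expand N → a b
  5  $ P b a  a b b a b $    match a
  6  $ P b    b b a b $      match b
  7  $ P      b a b $        expand P → b N
  8  $ N b    b a b $        match b
Stack after step 8: $ N (top = N).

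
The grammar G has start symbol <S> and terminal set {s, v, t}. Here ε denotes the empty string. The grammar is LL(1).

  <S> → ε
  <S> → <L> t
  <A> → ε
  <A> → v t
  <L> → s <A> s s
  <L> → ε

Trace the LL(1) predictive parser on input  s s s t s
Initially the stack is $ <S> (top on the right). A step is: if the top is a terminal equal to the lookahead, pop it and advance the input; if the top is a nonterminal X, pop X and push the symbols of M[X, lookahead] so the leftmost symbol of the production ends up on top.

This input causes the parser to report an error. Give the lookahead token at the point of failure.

     Stack          Input        Action
  1  $ <S>          s s s t s $  expand <S> → <L> t
  2  $ t <L>        s s s t s $  expand <L> → s <A> s s
  3  $ t s s <A> s  s s s t s $  match s
  4  $ t s s <A>    s s t s $    expand <A> → ε
  5  $ t s s        s s t s $    match s
  6  $ t s          s t s $      match s
  7  $ t            t s $        match t
  8  $              s $          error: stack empty but input remains

s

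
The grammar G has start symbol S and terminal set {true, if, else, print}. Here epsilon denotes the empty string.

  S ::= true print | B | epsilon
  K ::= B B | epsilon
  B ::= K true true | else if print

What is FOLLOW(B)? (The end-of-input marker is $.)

FIRST(S): from S::=true print we get {true}; from S::=B we get {else, true}; from S::=epsilon we get {epsilon}. So FIRST(S) = {epsilon, else, true}.
FIRST(K): from K::=B B we get {else, true}; from K::=epsilon we get {epsilon}. So FIRST(K) = {epsilon, else, true}.
FIRST(B): from B::=K true true we get {else, true}; from B::=else if print we get {else}. So FIRST(B) = {else, true}.
FOLLOW(S) includes $ since S is the start symbol.
FOLLOW(S): S appears on no right-hand side. Thus FOLLOW(S) = {$}.
FOLLOW(K): in B::=K true true, K is followed by true true with FIRST {true}. Thus FOLLOW(K) = {true}.
FOLLOW(B): in S::=B, the suffix after B is empty, so FOLLOW(B) ⊇ FOLLOW(S) = {$}; in K::=B B (occurrence 1), B is followed by B with FIRST {else, true}; in K::=B B (occurrence 2), the suffix after B is empty, so FOLLOW(B) ⊇ FOLLOW(K) = {true}. Thus FOLLOW(B) = {$, else, true}.

{$, else, true}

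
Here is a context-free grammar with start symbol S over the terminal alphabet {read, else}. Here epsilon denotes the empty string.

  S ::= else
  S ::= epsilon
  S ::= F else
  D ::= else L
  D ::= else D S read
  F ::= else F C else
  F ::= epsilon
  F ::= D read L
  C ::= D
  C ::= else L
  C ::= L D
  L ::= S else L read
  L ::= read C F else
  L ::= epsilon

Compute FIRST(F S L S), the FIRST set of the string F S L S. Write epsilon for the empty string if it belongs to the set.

{epsilon, else, read}

FIRST(D): from D::=else L we get {else}; from D::=else D S read we get {else}. So FIRST(D) = {else}.
FIRST(F): from F::=else F C else we get {else}; from F::=epsilon we get {epsilon}; from F::=D read L we get {else}. So FIRST(F) = {epsilon, else}.
FIRST(S): from S::=else we get {else}; from S::=epsilon we get {epsilon}; from S::=F else we get {else}. So FIRST(S) = {epsilon, else}.
FIRST(L): from L::=S else L read we get {else}; from L::=read C F else we get {read}; from L::=epsilon we get {epsilon}. So FIRST(L) = {epsilon, else, read}.
FIRST(C): from C::=D we get {else}; from C::=else L we get {else}; from C::=L D we get {else, read}. So FIRST(C) = {else, read}.
FIRST(F S L S): take FIRST of each symbol in turn, carrying on past any symbol whose FIRST contains epsilon; result {epsilon, else, read}.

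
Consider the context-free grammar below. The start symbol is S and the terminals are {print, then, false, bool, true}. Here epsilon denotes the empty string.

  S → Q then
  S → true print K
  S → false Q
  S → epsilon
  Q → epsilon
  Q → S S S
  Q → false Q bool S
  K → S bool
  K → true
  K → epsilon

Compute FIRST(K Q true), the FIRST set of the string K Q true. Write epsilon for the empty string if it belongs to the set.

FIRST(S) = {epsilon, false, then, true}  (via Q then)
FIRST(Q) = {epsilon, false, then, true}  (via S S S)
FIRST(K) = {epsilon, bool, false, then, true}  (via S bool)
FIRST(K Q true): take FIRST of each symbol in turn, carrying on past any symbol whose FIRST contains epsilon; result {bool, false, then, true}.

{bool, false, then, true}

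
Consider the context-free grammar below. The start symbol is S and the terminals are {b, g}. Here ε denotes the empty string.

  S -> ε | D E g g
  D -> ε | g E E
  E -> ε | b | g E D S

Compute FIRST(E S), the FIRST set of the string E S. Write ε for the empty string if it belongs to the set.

{ε, b, g}

FIRST(D) = {ε, g}
FIRST(E) = {ε, b, g}
FIRST(S) = {ε, b, g}  (via D E g g)
FIRST(E S): take FIRST of each symbol in turn, carrying on past any symbol whose FIRST contains ε; result {ε, b, g}.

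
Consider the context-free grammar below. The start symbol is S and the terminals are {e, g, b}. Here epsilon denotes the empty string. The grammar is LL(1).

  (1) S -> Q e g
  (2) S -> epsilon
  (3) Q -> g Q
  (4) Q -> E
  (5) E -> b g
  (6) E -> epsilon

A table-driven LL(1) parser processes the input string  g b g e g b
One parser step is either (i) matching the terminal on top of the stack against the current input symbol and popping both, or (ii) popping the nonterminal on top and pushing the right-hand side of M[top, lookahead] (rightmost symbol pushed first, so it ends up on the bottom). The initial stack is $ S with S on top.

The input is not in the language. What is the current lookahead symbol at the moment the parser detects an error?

b

step 1: stack=$ S  input=g b g e g b $  — expand S -> Q e g
step 2: stack=$ g e Q  input=g b g e g b $  — expand Q -> g Q
step 3: stack=$ g e Q g  input=g b g e g b $  — match g
step 4: stack=$ g e Q  input=b g e g b $  — expand Q -> E
step 5: stack=$ g e E  input=b g e g b $  — expand E -> b g
step 6: stack=$ g e g b  input=b g e g b $  — match b
step 7: stack=$ g e g  input=g e g b $  — match g
step 8: stack=$ g e  input=e g b $  — match e
step 9: stack=$ g  input=g b $  — match g
step 10: stack=$  input=b $  — error: stack empty but input remains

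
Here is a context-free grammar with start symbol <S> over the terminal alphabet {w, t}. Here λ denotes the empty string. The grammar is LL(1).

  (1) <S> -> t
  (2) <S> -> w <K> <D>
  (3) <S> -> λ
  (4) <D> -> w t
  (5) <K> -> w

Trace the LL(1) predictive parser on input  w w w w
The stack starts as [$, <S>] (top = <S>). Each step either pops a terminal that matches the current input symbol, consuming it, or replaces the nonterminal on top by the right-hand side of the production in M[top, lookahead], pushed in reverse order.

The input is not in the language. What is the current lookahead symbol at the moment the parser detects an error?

w

     Stack        Input      Action
  1  $ <S>        w w w w $  expand <S> -> w <K> <D>
  2  $ <D> <K> w  w w w w $  match w
  3  $ <D> <K>    w w w $    expand <K> -> w
  4  $ <D> w      w w w $    match w
  5  $ <D>        w w $      expand <D> -> w t
  6  $ t w        w w $      match w
  7  $ t          w $        error: top is terminal t but lookahead is w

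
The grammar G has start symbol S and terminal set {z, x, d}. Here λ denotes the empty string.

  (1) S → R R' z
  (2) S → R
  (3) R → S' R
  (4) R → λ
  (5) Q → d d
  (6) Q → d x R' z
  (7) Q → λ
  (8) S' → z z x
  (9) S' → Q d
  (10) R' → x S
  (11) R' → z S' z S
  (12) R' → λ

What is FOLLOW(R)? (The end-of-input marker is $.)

FIRST(Q): from Q→d d we get {d}; from Q→d x R' z we get {d}; from Q→λ we get {λ}. So FIRST(Q) = {λ, d}.
FIRST(R'): from R'→x S we get {x}; from R'→z S' z S we get {z}; from R'→λ we get {λ}. So FIRST(R') = {λ, x, z}.
FIRST(S'): from S'→z z x we get {z}; from S'→Q d we get {d}. So FIRST(S') = {d, z}.
FIRST(R): from R→S' R we get {d, z}; from R→λ we get {λ}. So FIRST(R) = {λ, d, z}.
FIRST(S): from S→R R' z we get {d, x, z}; from S→R we get {λ, d, z}. So FIRST(S) = {λ, d, x, z}.
FOLLOW(S) includes $ since S is the start symbol.
FOLLOW(Q): in S'→Q d, Q is followed by d with FIRST {d}. Thus FOLLOW(Q) = {d}.
FOLLOW(R'): in S→R R' z, R' is followed by z with FIRST {z}; in Q→d x R' z, R' is followed by z with FIRST {z}. Thus FOLLOW(R') = {z}.
FOLLOW(S): in R'→x S, the suffix after S is empty, so FOLLOW(S) ⊇ FOLLOW(R') = {z}; in R'→z S' z S, the suffix after S is empty, so FOLLOW(S) ⊇ FOLLOW(R') = {z}. Thus FOLLOW(S) = {$, z}.
FOLLOW(R): in S→R R' z, R is followed by R' z with FIRST {x, z}; in S→R, the suffix after R is empty, so FOLLOW(R) ⊇ FOLLOW(S) = {$, z}; in R→S' R, the suffix after R is empty (adds nothing new). Thus FOLLOW(R) = {$, x, z}.
FOLLOW(S'): in R→S' R, S' is followed by R with FIRST {λ, d, z}; in R→S' R, the suffix after S' is nullable, so FOLLOW(S') ⊇ FOLLOW(R) = {$, x, z}; in R'→z S' z S, S' is followed by z S with FIRST {z}. Thus FOLLOW(S') = {$, d, x, z}.

{$, x, z}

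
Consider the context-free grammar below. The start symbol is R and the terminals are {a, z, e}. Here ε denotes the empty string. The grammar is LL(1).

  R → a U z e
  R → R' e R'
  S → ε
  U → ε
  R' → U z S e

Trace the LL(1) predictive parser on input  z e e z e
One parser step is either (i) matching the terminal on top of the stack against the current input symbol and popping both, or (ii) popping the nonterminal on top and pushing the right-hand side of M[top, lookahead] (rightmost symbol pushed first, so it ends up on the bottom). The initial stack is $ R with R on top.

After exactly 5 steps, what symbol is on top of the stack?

step 1: stack=$ R  input=z e e z e $  — expand R → R' e R'
step 2: stack=$ R' e R'  input=z e e z e $  — expand R' → U z S e
step 3: stack=$ R' e e S z U  input=z e e z e $  — expand U → ε
step 4: stack=$ R' e e S z  input=z e e z e $  — match z
step 5: stack=$ R' e e S  input=e e z e $  — expand S → ε
Stack after step 5: $ R' e e (top = e).

e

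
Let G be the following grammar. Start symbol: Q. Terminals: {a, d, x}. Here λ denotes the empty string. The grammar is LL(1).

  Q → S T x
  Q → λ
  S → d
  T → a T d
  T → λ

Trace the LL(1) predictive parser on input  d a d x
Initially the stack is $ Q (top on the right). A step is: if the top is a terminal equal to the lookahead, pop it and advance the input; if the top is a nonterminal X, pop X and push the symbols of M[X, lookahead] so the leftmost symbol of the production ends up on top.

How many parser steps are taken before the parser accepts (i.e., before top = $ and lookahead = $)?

8

     Stack      Input      Action
  1  $ Q        d a d x $  expand Q → S T x
  2  $ x T S    d a d x $  expand S → d
  3  $ x T d    d a d x $  match d
  4  $ x T      a d x $    expand T → a T d
  5  $ x d T a  a d x $    match a
  6  $ x d T    d x $      expand T → λ
  7  $ x d      d x $      match d
  8  $ x        x $        match x
Accept reached after 8 steps.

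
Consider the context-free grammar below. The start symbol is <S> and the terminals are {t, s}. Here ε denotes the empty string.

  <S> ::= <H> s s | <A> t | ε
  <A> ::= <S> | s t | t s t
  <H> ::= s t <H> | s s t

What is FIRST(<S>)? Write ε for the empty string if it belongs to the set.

{ε, s, t}

FIRST(<H>) = {s}
FIRST(<S>) = {ε, s, t}  (via <H> s s, <A> t)
FIRST(<A>) = {ε, s, t}  (via <S>)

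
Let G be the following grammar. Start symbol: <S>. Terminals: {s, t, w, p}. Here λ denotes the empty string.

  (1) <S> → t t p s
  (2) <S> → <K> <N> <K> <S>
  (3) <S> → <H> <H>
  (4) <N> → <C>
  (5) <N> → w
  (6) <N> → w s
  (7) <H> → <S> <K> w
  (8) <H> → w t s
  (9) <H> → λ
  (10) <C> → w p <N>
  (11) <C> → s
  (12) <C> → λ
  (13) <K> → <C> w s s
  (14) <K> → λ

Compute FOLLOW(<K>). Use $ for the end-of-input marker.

{$, s, t, w}

FIRST(<C>): from <C>→w p <N> we get {w}; from <C>→s we get {s}; from <C>→λ we get {λ}. So FIRST(<C>) = {λ, s, w}.
FIRST(<N>): from <N>→<C> we get {λ, s, w}; from <N>→w we get {w}; from <N>→w s we get {w}. So FIRST(<N>) = {λ, s, w}.
FIRST(<K>): from <K>→<C> w s s we get {s, w}; from <K>→λ we get {λ}. So FIRST(<K>) = {λ, s, w}.
FIRST(<S>): from <S>→t t p s we get {t}; from <S>→<K> <N> <K> <S> we get {λ, s, t, w}; from <S>→<H> <H> we get {λ, s, t, w}. So FIRST(<S>) = {λ, s, t, w}.
FIRST(<H>): from <H>→<S> <K> w we get {s, t, w}; from <H>→w t s we get {w}; from <H>→λ we get {λ}. So FIRST(<H>) = {λ, s, t, w}.
FOLLOW(<S>) includes $ since <S> is the start symbol.
FOLLOW(<S>): in <S>→<K> <N> <K> <S>, the suffix after <S> is empty (adds nothing new); in <H>→<S> <K> w, <S> is followed by <K> w with FIRST {s, w}. Thus FOLLOW(<S>) = {$, s, w}.
FOLLOW(<H>): in <S>→<H> <H> (occurrence 1), <H> is followed by <H> with FIRST {λ, s, t, w}; in <S>→<H> <H> (occurrence 1), the suffix after <H> is nullable, so FOLLOW(<H>) ⊇ FOLLOW(<S>) = {$, s, w}; in <S>→<H> <H> (occurrence 2), the suffix after <H> is empty, so FOLLOW(<H>) ⊇ FOLLOW(<S>) = {$, s, w}. Thus FOLLOW(<H>) = {$, s, t, w}.
FOLLOW(<K>): in <S>→<K> <N> <K> <S> (occurrence 1), <K> is followed by <N> <K> <S> with FIRST {λ, s, t, w}; in <S>→<K> <N> <K> <S> (occurrence 1), the suffix after <K> is nullable, so FOLLOW(<K>) ⊇ FOLLOW(<S>) = {$, s, w}; in <S>→<K> <N> <K> <S> (occurrence 2), <K> is followed by <S> with FIRST {λ, s, t, w}; in <S>→<K> <N> <K> <S> (occurrence 2), the suffix after <K> is nullable, so FOLLOW(<K>) ⊇ FOLLOW(<S>) = {$, s, w}; in <H>→<S> <K> w, <K> is followed by w with FIRST {w}. Thus FOLLOW(<K>) = {$, s, t, w}.
FOLLOW(<N>): in <S>→<K> <N> <K> <S>, <N> is followed by <K> <S> with FIRST {λ, s, t, w}; in <S>→<K> <N> <K> <S>, the suffix after <N> is nullable, so FOLLOW(<N>) ⊇ FOLLOW(<S>) = {$, s, w}; in <C>→w p <N>, the suffix after <N> is empty, so FOLLOW(<N>) ⊇ FOLLOW(<C>) = {$, s, t, w}. Thus FOLLOW(<N>) = {$, s, t, w}.
FOLLOW(<C>): in <N>→<C>, the suffix after <C> is empty, so FOLLOW(<C>) ⊇ FOLLOW(<N>) = {$, s, t, w}; in <K>→<C> w s s, <C> is followed by w s s with FIRST {w}. Thus FOLLOW(<C>) = {$, s, t, w}.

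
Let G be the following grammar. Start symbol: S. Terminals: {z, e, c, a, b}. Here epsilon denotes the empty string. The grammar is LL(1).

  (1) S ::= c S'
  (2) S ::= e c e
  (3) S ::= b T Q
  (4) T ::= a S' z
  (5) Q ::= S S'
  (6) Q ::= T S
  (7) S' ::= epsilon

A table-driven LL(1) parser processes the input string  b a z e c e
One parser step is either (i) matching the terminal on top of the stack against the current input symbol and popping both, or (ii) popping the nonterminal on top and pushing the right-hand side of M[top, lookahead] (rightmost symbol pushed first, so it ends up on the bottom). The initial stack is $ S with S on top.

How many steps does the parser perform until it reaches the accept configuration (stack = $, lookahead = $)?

12

      Stack       Input          Action
   1  $ S         b a z e c e $  expand S ::= b T Q
   2  $ Q T b     b a z e c e $  match b
   3  $ Q T       a z e c e $    expand T ::= a S' z
   4  $ Q z S' a  a z e c e $    match a
   5  $ Q z S'    z e c e $      expand S' ::= epsilon
   6  $ Q z       z e c e $      match z
   7  $ Q         e c e $        expand Q ::= S S'
   8  $ S' S      e c e $        expand S ::= e c e
   9  $ S' e c e  e c e $        match e
  10  $ S' e c    c e $          match c
  11  $ S' e      e $            match e
  12  $ S'        $              expand S' ::= epsilon
Accept reached after 12 steps.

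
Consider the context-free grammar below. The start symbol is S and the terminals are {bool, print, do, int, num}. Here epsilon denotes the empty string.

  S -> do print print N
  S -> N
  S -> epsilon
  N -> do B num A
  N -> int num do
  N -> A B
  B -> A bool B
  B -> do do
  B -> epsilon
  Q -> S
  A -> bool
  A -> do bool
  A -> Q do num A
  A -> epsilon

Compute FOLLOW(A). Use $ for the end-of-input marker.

FIRST(S) = {epsilon, bool, do, int}  (via N)
FIRST(Q) = {epsilon, bool, do, int}  (via S)
FIRST(A) = {epsilon, bool, do, int}  (via Q do num A)
FIRST(B) = {epsilon, bool, do, int}  (via A bool B)
FIRST(N) = {epsilon, bool, do, int}  (via A B)
FOLLOW(S) includes $ since S is the start symbol.
FOLLOW(Q): in A->Q do num A, Q is followed by do num A with FIRST {do}. Thus FOLLOW(Q) = {do}.
FOLLOW(S): in Q->S, the suffix after S is empty, so FOLLOW(S) ⊇ FOLLOW(Q) = {do}. Thus FOLLOW(S) = {$, do}.
FOLLOW(N): in S->do print print N, the suffix after N is empty, so FOLLOW(N) ⊇ FOLLOW(S) = {$, do}; in S->N, the suffix after N is empty, so FOLLOW(N) ⊇ FOLLOW(S) = {$, do}. Thus FOLLOW(N) = {$, do}.
FOLLOW(B): in N->do B num A, B is followed by num A with FIRST {num}; in N->A B, the suffix after B is empty, so FOLLOW(B) ⊇ FOLLOW(N) = {$, do}; in B->A bool B, the suffix after B is empty (adds nothing new). Thus FOLLOW(B) = {$, do, num}.
FOLLOW(A): in N->do B num A, the suffix after A is empty, so FOLLOW(A) ⊇ FOLLOW(N) = {$, do}; in N->A B, A is followed by B with FIRST {epsilon, bool, do, int}; in N->A B, the suffix after A is nullable, so FOLLOW(A) ⊇ FOLLOW(N) = {$, do}; in B->A bool B, A is followed by bool B with FIRST {bool}; in A->Q do num A, the suffix after A is empty (adds nothing new). Thus FOLLOW(A) = {$, bool, do, int}.

{$, bool, do, int}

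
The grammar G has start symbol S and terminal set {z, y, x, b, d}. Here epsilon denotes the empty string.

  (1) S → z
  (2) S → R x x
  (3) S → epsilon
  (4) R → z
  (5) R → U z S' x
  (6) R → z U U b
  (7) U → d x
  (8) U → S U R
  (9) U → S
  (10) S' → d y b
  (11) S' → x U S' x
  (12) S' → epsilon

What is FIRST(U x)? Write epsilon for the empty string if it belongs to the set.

FIRST(S'): from S'→d y b we get {d}; from S'→x U S' x we get {x}; from S'→epsilon we get {epsilon}. So FIRST(S') = {epsilon, d, x}.
FIRST(S): from S→z we get {z}; from S→R x x we get {d, z}; from S→epsilon we get {epsilon}. So FIRST(S) = {epsilon, d, z}.
FIRST(R): from R→z we get {z}; from R→U z S' x we get {d, z}; from R→z U U b we get {z}. So FIRST(R) = {d, z}.
FIRST(U): from U→d x we get {d}; from U→S U R we get {d, z}; from U→S we get {epsilon, d, z}. So FIRST(U) = {epsilon, d, z}.
FIRST(U x): take FIRST of each symbol in turn, carrying on past any symbol whose FIRST contains epsilon; result {d, x, z}.

{d, x, z}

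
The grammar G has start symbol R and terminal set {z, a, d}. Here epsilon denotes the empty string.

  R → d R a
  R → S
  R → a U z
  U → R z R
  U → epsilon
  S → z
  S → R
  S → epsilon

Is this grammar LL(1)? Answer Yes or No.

No

FIRST(R) = {epsilon, a, d, z}
FIRST(U) = {epsilon, a, d, z}
FIRST(S) = {epsilon, a, d, z}
FOLLOW(R) = {$, a, z}
FOLLOW(U) = {z}
FOLLOW(S) = {$, a, z}
Cell M[R, a] receives both R → S and R → a U z — the grammar is not LL(1).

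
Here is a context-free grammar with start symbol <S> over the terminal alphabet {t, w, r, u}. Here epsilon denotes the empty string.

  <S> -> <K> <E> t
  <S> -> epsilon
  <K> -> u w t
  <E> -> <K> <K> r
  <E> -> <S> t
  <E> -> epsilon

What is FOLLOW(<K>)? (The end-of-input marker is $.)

{r, t, u}

FIRST(<K>): from <K>->u w t we get {u}. So FIRST(<K>) = {u}.
FIRST(<S>): from <S>-><K> <E> t we get {u}; from <S>->epsilon we get {epsilon}. So FIRST(<S>) = {epsilon, u}.
FIRST(<E>): from <E>-><K> <K> r we get {u}; from <E>-><S> t we get {t, u}; from <E>->epsilon we get {epsilon}. So FIRST(<E>) = {epsilon, t, u}.
FOLLOW(<S>) includes $ since <S> is the start symbol.
FOLLOW(<S>): in <E>-><S> t, <S> is followed by t with FIRST {t}. Thus FOLLOW(<S>) = {$, t}.
FOLLOW(<K>): in <S>-><K> <E> t, <K> is followed by <E> t with FIRST {t, u}; in <E>-><K> <K> r (occurrence 1), <K> is followed by <K> r with FIRST {u}; in <E>-><K> <K> r (occurrence 2), <K> is followed by r with FIRST {r}. Thus FOLLOW(<K>) = {r, t, u}.
FOLLOW(<E>): in <S>-><K> <E> t, <E> is followed by t with FIRST {t}. Thus FOLLOW(<E>) = {t}.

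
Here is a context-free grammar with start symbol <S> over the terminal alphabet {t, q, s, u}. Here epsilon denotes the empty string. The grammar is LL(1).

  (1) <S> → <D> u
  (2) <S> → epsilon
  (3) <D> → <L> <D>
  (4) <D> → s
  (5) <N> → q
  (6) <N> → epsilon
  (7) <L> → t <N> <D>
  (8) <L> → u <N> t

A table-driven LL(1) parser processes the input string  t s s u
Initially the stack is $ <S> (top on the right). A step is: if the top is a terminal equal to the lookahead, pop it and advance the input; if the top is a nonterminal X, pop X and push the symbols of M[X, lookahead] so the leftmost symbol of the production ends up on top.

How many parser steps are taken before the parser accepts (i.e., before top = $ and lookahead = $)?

step 1: stack=$ <S>  input=t s s u $  — expand <S> → <D> u
step 2: stack=$ u <D>  input=t s s u $  — expand <D> → <L> <D>
step 3: stack=$ u <D> <L>  input=t s s u $  — expand <L> → t <N> <D>
step 4: stack=$ u <D> <D> <N> t  input=t s s u $  — match t
step 5: stack=$ u <D> <D> <N>  input=s s u $  — expand <N> → epsilon
step 6: stack=$ u <D> <D>  input=s s u $  — expand <D> → s
step 7: stack=$ u <D> s  input=s s u $  — match s
step 8: stack=$ u <D>  input=s u $  — expand <D> → s
step 9: stack=$ u s  input=s u $  — match s
step 10: stack=$ u  input=u $  — match u
Accept reached after 10 steps.

10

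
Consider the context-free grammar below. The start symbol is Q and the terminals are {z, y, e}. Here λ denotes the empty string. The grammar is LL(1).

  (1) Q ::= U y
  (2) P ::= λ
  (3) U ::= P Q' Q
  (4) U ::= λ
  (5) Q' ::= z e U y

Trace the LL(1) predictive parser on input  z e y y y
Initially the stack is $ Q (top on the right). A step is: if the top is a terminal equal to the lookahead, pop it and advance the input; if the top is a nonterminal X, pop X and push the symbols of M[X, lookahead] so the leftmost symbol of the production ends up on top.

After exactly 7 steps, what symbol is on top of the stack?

     Stack          Input        Action
  1  $ Q            z e y y y $  expand Q ::= U y
  2  $ y U          z e y y y $  expand U ::= P Q' Q
  3  $ y Q Q' P     z e y y y $  expand P ::= λ
  4  $ y Q Q'       z e y y y $  expand Q' ::= z e U y
  5  $ y Q y U e z  z e y y y $  match z
  6  $ y Q y U e    e y y y $    match e
  7  $ y Q y U      y y y $      expand U ::= λ
Stack after step 7: $ y Q y (top = y).

y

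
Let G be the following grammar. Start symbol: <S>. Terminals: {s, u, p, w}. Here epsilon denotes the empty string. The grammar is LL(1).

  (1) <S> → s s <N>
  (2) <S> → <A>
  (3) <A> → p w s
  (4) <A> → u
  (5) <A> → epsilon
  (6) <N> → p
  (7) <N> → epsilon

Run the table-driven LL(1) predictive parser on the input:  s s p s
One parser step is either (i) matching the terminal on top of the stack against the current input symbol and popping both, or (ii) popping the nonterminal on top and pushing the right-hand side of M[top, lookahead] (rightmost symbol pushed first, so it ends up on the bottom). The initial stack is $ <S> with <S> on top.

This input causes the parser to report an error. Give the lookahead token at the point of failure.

     Stack      Input      Action
  1  $ <S>      s s p s $  expand <S> → s s <N>
  2  $ <N> s s  s s p s $  match s
  3  $ <N> s    s p s $    match s
  4  $ <N>      p s $      expand <N> → p
  5  $ p        p s $      match p
  6  $          s $        error: stack empty but input remains

s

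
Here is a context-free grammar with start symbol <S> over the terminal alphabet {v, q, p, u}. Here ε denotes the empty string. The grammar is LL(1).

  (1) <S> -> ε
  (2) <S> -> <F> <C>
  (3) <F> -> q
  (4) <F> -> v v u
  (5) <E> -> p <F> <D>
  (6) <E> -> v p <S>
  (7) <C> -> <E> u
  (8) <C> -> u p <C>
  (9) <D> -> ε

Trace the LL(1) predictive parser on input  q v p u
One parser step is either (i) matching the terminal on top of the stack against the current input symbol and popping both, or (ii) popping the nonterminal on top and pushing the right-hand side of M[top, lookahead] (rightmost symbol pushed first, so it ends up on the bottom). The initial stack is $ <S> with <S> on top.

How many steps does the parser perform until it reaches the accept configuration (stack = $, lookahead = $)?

9

     Stack        Input      Action
  1  $ <S>        q v p u $  expand <S> -> <F> <C>
  2  $ <C> <F>    q v p u $  expand <F> -> q
  3  $ <C> q      q v p u $  match q
  4  $ <C>        v p u $    expand <C> -> <E> u
  5  $ u <E>      v p u $    expand <E> -> v p <S>
  6  $ u <S> p v  v p u $    match v
  7  $ u <S> p    p u $      match p
  8  $ u <S>      u $        expand <S> -> ε
  9  $ u          u $        match u
Accept reached after 9 steps.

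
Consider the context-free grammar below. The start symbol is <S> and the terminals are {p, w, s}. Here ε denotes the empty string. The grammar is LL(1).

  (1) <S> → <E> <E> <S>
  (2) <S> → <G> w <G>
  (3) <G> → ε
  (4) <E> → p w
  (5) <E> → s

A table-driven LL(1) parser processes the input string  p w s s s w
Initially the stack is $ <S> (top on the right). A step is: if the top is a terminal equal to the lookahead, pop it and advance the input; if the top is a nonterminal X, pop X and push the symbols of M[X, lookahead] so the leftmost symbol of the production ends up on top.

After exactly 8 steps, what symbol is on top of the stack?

     Stack          Input          Action
  1  $ <S>          p w s s s w $  expand <S> → <E> <E> <S>
  2  $ <S> <E> <E>  p w s s s w $  expand <E> → p w
  3  $ <S> <E> w p  p w s s s w $  match p
  4  $ <S> <E> w    w s s s w $    match w
  5  $ <S> <E>      s s s w $      expand <E> → s
  6  $ <S> s        s s s w $      match s
  7  $ <S>          s s w $        expand <S> → <E> <E> <S>
  8  $ <S> <E> <E>  s s w $        expand <E> → s
Stack after step 8: $ <S> <E> s (top = s).

s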